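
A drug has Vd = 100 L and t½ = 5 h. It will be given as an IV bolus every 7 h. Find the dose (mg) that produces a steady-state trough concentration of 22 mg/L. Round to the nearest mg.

3606 mg

τ/t½ = 7/5 ≈ 1.4, so f = (1/2)^(7/5) ≈ 0.378929.
Cmin,ss = (D/Vd)·f/(1−f), so D = Cmin,ss·Vd·(1−f)/f.
D = 22 × 100 × (1−f)/f ≈ 22 × 100 × 1.63902 ≈ 3605.84 mg.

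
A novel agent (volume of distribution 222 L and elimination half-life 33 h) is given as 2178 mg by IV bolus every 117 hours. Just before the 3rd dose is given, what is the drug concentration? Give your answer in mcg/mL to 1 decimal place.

0.9 mcg/mL

f = (1/2)^(τ/t½) = (1/2)^(117/33) ≈ 0.0856.
C₀ = D/Vd = 2178/222 ≈ 9.811 mcg/mL.
Before the 3rd dose, 2 doses have been given. Superposition: Cmin = C₀·(f + f²).
≈ 9.811 × (0.0856 + 0.0073) ≈ 9.811 × 0.0929 ≈ 0.911 mcg/mL.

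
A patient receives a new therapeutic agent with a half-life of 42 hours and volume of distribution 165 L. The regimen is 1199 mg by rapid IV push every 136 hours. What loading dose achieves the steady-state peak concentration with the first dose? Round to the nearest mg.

1341 mg

f = (1/2)^(136/42) ≈ 0.105983; accumulation ratio R = 1/(1−f) ≈ 1.11855.
Loading dose to hit Cmax,ss on first dose: D_load = D_maint·R ≈ 1199 × 1.11855 ≈ 1341.14 mg.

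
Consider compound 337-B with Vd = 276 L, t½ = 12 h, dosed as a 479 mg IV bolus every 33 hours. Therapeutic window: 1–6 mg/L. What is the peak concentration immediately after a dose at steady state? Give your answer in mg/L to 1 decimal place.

Over one 33-h interval, 33/12 ≈ 2.75 half-lives elapse, leaving f ≈ 0.1487 of each dose.
Accumulation ratio R = 1/(1 − f) ≈ 1/0.8513 ≈ 1.1747.
Each bolus raises the concentration by D/Vd = 479/276 ≈ 1.736 mg/L.
Steady-state peak Cmax,ss = C₀·R ≈ 1.736 × 1.1747 ≈ 2.039 mg/L.
Peak 2.0 mg/L vs MTC 6 mg/L: below toxic threshold.

2.0 mg/L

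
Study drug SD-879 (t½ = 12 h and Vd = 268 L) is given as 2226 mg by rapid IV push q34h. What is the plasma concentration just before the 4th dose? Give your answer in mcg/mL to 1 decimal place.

1.4 mcg/mL

f = (1/2)^(τ/t½) = (1/2)^(34/12) ≈ 0.1403.
C₀ = D/Vd = 2226/268 ≈ 8.306 mcg/mL.
Before the 4th dose, 3 doses have been given. Superposition: Cmin = C₀·(f + f² + … + f^3).
≈ 8.306 × (0.1403 + 0.0197 + 0.0028) ≈ 8.306 × 0.1628 ≈ 1.352 mcg/mL.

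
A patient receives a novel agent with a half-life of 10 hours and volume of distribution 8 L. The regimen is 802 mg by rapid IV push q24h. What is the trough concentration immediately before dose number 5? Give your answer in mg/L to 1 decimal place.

23.4 mg/L

f = (1/2)^(τ/t½) = (1/2)^(24/10) ≈ 0.1895.
C₀ = D/Vd = 802/8 ≈ 100.250 mg/L.
Before the 5th dose, 4 doses have been given. Superposition: Cmin = C₀·(f + f² + … + f^4).
≈ 100.250 × (0.1895 + 0.0359 + 0.0068 + 0.0013) ≈ 100.250 × 0.2335 ≈ 23.408 mg/L.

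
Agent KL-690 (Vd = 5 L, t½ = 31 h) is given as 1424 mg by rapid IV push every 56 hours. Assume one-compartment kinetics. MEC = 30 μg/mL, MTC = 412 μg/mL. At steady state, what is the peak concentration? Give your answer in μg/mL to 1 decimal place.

398.8 μg/mL

k = ln2/t½ = ln2/31 ≈ 0.022360 h⁻¹; fraction remaining f = e^(−kτ) = e^(−0.022360×56) ≈ 0.2859.
At steady state, accumulation factor R = 1/(1 − e^(−kτ)) ≈ 1.4004.
Each bolus raises the concentration by D/Vd = 1424/5 ≈ 284.800 μg/mL.
Steady-state peak Cmax,ss = C₀·R ≈ 284.800 × 1.4004 ≈ 398.834 μg/mL.
Peak 398.8 μg/mL vs MTC 412 μg/mL: below toxic threshold.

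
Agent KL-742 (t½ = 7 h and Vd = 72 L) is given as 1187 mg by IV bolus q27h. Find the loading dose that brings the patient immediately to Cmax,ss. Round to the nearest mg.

1275 mg

f = (1/2)^(27/7) ≈ 0.069006; accumulation ratio R = 1/(1−f) ≈ 1.07412.
Loading dose to hit Cmax,ss on first dose: D_load = D_maint·R ≈ 1187 × 1.07412 ≈ 1274.98 mg.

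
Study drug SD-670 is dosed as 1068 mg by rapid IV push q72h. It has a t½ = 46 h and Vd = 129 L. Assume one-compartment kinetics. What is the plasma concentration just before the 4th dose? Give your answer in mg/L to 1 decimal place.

f = (1/2)^(τ/t½) = (1/2)^(72/46) ≈ 0.3379.
C₀ = D/Vd = 1068/129 ≈ 8.279 mg/L.
Before the 4th dose, 3 doses have been given. Superposition: Cmin = C₀·(f + f² + … + f^3).
≈ 8.279 × (0.3379 + 0.1142 + 0.0386) ≈ 8.279 × 0.4907 ≈ 4.063 mg/L.

4.1 mg/L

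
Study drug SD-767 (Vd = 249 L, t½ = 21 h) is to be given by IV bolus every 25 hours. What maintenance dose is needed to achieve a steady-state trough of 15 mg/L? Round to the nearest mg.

4789 mg

τ/t½ = 25/21 ≈ 1.1905, so f = (1/2)^(25/21) ≈ 0.438158.
Cmin,ss = (D/Vd)·f/(1−f), so D = Cmin,ss·Vd·(1−f)/f.
D = 15 × 249 × (1−f)/f ≈ 15 × 249 × 1.28228 ≈ 4789.32 mg.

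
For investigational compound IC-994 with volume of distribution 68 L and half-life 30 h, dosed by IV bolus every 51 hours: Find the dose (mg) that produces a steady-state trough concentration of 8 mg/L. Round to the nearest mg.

τ/t½ = 51/30 ≈ 1.7, so f = (1/2)^(51/30) ≈ 0.307786.
Cmin,ss = (D/Vd)·f/(1−f), so D = Cmin,ss·Vd·(1−f)/f.
D = 8 × 68 × (1−f)/f ≈ 8 × 68 × 2.24901 ≈ 1223.46 mg.

1223 mg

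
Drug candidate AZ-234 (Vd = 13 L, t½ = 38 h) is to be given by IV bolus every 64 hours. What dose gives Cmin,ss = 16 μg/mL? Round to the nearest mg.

460 mg

τ/t½ = 64/38 ≈ 1.6842, so f = (1/2)^(64/38) ≈ 0.311173.
Cmin,ss = (D/Vd)·f/(1−f), so D = Cmin,ss·Vd·(1−f)/f.
D = 16 × 13 × (1−f)/f ≈ 16 × 13 × 2.21365 ≈ 460.44 mg.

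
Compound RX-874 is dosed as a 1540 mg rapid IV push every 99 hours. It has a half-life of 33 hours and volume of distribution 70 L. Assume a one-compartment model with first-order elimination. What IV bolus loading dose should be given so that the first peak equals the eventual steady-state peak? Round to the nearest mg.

f = (1/2)^(99/33) ≈ 0.125000; accumulation ratio R = 1/(1−f) ≈ 1.14286.
Loading dose to hit Cmax,ss on first dose: D_load = D_maint·R ≈ 1540 × 1.14286 ≈ 1760.00 mg.

1760 mg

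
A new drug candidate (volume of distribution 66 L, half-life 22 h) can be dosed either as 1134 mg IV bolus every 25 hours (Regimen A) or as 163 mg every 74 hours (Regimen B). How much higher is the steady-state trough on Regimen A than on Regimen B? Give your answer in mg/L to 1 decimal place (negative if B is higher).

14.1 mg/L

Regimen A: f = (1/2)^(25/22) ≈ 0.4549; Cmin,ss = (1134/66)·f/(1−f) ≈ 14.339 mg/L.
Regimen B: f = (1/2)^(74/22) ≈ 0.0972; Cmin,ss = (163/66)·f/(1−f) ≈ 0.266 mg/L.
Difference ≈ 14.339 − 0.266 ≈ 14.073 mg/L.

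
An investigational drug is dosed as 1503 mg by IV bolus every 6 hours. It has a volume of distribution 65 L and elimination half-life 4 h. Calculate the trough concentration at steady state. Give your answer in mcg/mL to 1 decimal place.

12.6 mcg/mL

Over one 6-h interval, 6/4 ≈ 1.5 half-lives elapse, leaving f ≈ 0.3536 of each dose.
Accumulation ratio R = 1/(1 − f) ≈ 1/0.6464 ≈ 1.5470.
Each bolus raises the concentration by D/Vd = 1503/65 ≈ 23.123 mcg/mL.
Steady-state peak Cmax,ss = C₀·R ≈ 23.123 × 1.5470 ≈ 35.771 mcg/mL.
Steady-state trough Cmin,ss = Cmax,ss·f ≈ 35.771 × 0.3536 ≈ 12.649 mcg/mL.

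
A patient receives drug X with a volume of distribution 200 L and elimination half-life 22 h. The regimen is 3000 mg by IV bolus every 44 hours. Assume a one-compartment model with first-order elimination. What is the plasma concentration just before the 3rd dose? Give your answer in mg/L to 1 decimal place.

4.7 mg/L

f = (1/2)^(τ/t½) = (1/2)^(44/22) ≈ 0.2500.
C₀ = D/Vd = 3000/200 ≈ 15.000 mg/L.
Before the 3rd dose, 2 doses have been given. Superposition: Cmin = C₀·(f + f²).
≈ 15.000 × (0.2500 + 0.0625) ≈ 15.000 × 0.3125 ≈ 4.688 mg/L.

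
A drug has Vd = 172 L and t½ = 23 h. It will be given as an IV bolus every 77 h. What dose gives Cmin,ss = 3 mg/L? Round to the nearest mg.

4737 mg

τ/t½ = 77/23 ≈ 3.3478, so f = (1/2)^(77/23) ≈ 0.098221.
Cmin,ss = (D/Vd)·f/(1−f), so D = Cmin,ss·Vd·(1−f)/f.
D = 3 × 172 × (1−f)/f ≈ 3 × 172 × 9.18112 ≈ 4737.46 mg.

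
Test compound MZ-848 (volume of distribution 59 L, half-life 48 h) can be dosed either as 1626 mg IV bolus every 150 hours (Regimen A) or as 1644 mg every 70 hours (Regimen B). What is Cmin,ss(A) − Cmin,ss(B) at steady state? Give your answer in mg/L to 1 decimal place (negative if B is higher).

Regimen A: f = (1/2)^(150/48) ≈ 0.1146; Cmin,ss = (1626/59)·f/(1−f) ≈ 3.567 mg/L.
Regimen B: f = (1/2)^(70/48) ≈ 0.3639; Cmin,ss = (1644/59)·f/(1−f) ≈ 15.941 mg/L.
Difference ≈ 3.567 − 15.941 ≈ -12.374 mg/L.

-12.4 mg/L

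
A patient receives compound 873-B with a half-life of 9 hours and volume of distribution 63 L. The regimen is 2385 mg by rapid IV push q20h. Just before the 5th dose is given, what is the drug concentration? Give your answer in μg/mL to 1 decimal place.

10.3 μg/mL

f = (1/2)^(τ/t½) = (1/2)^(20/9) ≈ 0.2143.
C₀ = D/Vd = 2385/63 ≈ 37.857 μg/mL.
Before the 5th dose, 4 doses have been given. Superposition: Cmin = C₀·(f + f² + … + f^4).
≈ 37.857 × (0.2143 + 0.0459 + 0.0098 + 0.0021) ≈ 37.857 × 0.2721 ≈ 10.301 μg/mL.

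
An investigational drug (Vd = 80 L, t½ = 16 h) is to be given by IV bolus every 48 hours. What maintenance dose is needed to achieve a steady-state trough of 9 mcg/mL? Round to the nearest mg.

τ/t½ = 48/16 ≈ 3, so f = (1/2)^(48/16) ≈ 0.125000.
Cmin,ss = (D/Vd)·f/(1−f), so D = Cmin,ss·Vd·(1−f)/f.
D = 9 × 80 × (1−f)/f ≈ 9 × 80 × 7.00000 ≈ 5040.00 mg.

5040 mg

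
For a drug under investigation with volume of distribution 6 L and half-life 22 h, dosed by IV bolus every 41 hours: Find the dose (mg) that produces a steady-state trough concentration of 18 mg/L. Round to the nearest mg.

τ/t½ = 41/22 ≈ 1.8636, so f = (1/2)^(41/22) ≈ 0.274783.
Cmin,ss = (D/Vd)·f/(1−f), so D = Cmin,ss·Vd·(1−f)/f.
D = 18 × 6 × (1−f)/f ≈ 18 × 6 × 2.63924 ≈ 285.04 mg.

285 mg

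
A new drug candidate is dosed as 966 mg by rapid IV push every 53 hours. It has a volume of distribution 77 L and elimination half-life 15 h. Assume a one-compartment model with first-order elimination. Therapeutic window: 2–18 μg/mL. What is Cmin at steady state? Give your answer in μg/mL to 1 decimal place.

1.2 μg/mL

Over one 53-h interval, 53/15 ≈ 3.5333 half-lives elapse, leaving f ≈ 0.0864 of each dose.
Each bolus raises the concentration by D/Vd = 966/77 ≈ 12.545 μg/mL.
Steady-state trough Cmin,ss = C₀·f/(1−f) ≈ 12.545 × 0.0864/0.9136 ≈ 1.186 μg/mL.
Trough 1.2 μg/mL vs MEC 2 μg/mL: subtherapeutic.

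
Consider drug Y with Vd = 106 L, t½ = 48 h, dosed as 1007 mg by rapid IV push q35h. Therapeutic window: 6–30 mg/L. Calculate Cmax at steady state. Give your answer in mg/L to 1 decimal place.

τ/t½ = 35/48 ≈ 0.72917, so fraction remaining f = (1/2)^(35/48) ≈ 0.6033.
Accumulation ratio R = 1/(1 − f) ≈ 1/0.3967 ≈ 2.5208.
Single-dose peak C₀ = D/Vd = 1007/106 ≈ 9.500 mg/L.
Steady-state peak Cmax,ss = C₀·R ≈ 9.500 × 2.5208 ≈ 23.948 mg/L.
Peak 23.9 mg/L vs MTC 30 mg/L: below toxic threshold.

23.9 mg/L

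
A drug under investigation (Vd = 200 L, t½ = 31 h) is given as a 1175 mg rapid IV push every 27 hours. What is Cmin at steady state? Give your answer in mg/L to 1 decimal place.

k = ln2/t½ = ln2/31 ≈ 0.022360 h⁻¹; fraction remaining f = e^(−kτ) = e^(−0.022360×27) ≈ 0.5468.
Accumulation ratio R = 1/(1 − f) ≈ 1/0.4532 ≈ 2.2065.
Single-dose peak C₀ = D/Vd = 1175/200 ≈ 5.875 mg/L.
Steady-state peak Cmax,ss = C₀·R ≈ 5.875 × 2.2065 ≈ 12.963 mg/L.
Steady-state trough Cmin,ss = Cmax,ss·f ≈ 12.963 × 0.5468 ≈ 7.088 mg/L.

7.1 mg/L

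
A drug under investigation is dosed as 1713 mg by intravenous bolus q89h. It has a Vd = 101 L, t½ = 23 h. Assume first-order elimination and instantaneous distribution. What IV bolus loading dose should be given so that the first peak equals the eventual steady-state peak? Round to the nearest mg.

1839 mg

f = (1/2)^(89/23) ≈ 0.068414; accumulation ratio R = 1/(1−f) ≈ 1.07344.
Loading dose to hit Cmax,ss on first dose: D_load = D_maint·R ≈ 1713 × 1.07344 ≈ 1838.80 mg.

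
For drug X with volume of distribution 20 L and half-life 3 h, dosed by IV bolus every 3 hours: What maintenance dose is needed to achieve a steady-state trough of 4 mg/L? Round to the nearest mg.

τ/t½ = 3/3 ≈ 1, so f = (1/2)^(3/3) ≈ 0.500000.
Cmin,ss = (D/Vd)·f/(1−f), so D = Cmin,ss·Vd·(1−f)/f.
D = 4 × 20 × (1−f)/f ≈ 4 × 20 × 1.00000 ≈ 80.00 mg.

80 mg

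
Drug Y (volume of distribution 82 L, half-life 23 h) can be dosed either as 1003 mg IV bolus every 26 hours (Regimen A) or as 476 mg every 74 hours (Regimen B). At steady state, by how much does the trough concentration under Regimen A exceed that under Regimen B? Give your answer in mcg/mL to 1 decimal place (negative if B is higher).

9.6 mcg/mL

Regimen A: f = (1/2)^(26/23) ≈ 0.4568; Cmin,ss = (1003/82)·f/(1−f) ≈ 10.286 mcg/mL.
Regimen B: f = (1/2)^(74/23) ≈ 0.1075; Cmin,ss = (476/82)·f/(1−f) ≈ 0.699 mcg/mL.
Difference ≈ 10.286 − 0.699 ≈ 9.587 mcg/mL.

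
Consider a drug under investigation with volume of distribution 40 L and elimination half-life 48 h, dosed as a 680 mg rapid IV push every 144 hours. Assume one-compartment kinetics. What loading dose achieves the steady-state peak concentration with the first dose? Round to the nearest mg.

777 mg

f = (1/2)^(144/48) ≈ 0.125000; accumulation ratio R = 1/(1−f) ≈ 1.14286.
Loading dose to hit Cmax,ss on first dose: D_load = D_maint·R ≈ 680 × 1.14286 ≈ 777.14 mg.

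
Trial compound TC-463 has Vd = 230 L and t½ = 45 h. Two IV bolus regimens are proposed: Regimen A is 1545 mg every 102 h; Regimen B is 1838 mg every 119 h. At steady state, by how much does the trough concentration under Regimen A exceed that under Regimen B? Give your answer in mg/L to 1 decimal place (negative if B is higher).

0.2 mg/L

Regimen A: f = (1/2)^(102/45) ≈ 0.2078; Cmin,ss = (1545/230)·f/(1−f) ≈ 1.762 mg/L.
Regimen B: f = (1/2)^(119/45) ≈ 0.1599; Cmin,ss = (1838/230)·f/(1−f) ≈ 1.521 mg/L.
Difference ≈ 1.762 − 1.521 ≈ 0.241 mg/L.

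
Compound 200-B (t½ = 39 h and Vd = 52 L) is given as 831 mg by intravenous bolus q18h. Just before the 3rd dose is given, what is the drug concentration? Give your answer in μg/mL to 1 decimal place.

20.0 μg/mL

f = (1/2)^(τ/t½) = (1/2)^(18/39) ≈ 0.7262.
C₀ = D/Vd = 831/52 ≈ 15.981 μg/mL.
Before the 3rd dose, 2 doses have been given. Superposition: Cmin = C₀·(f + f²).
≈ 15.981 × (0.7262 + 0.5274) ≈ 15.981 × 1.2536 ≈ 20.034 μg/mL.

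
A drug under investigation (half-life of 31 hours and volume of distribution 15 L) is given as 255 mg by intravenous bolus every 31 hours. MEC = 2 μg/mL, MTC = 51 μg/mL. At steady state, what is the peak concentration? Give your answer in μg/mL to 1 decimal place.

34.0 μg/mL

τ = 31 h = 1 half-life, so f = (1/2)^1 = 0.5.
At steady state, R = 1/(1 − 0.5) = 2/1.
Single-dose peak C₀ = D/Vd = 255/15 = 17 μg/mL.
Steady-state peak Cmax,ss = C₀·R = 17 × 2/1 ≈ 34.000 μg/mL.
Peak 34.0 μg/mL vs MTC 51 μg/mL: below toxic threshold.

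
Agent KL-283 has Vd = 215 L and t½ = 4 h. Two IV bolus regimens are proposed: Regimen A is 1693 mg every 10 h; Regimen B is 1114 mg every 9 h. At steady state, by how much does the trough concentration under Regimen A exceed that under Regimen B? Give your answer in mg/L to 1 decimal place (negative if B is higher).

Regimen A: f = (1/2)^(10/4) ≈ 0.1768; Cmin,ss = (1693/215)·f/(1−f) ≈ 1.691 mg/L.
Regimen B: f = (1/2)^(9/4) ≈ 0.2102; Cmin,ss = (1114/215)·f/(1−f) ≈ 1.379 mg/L.
Difference ≈ 1.691 − 1.379 ≈ 0.312 mg/L.

0.3 mg/L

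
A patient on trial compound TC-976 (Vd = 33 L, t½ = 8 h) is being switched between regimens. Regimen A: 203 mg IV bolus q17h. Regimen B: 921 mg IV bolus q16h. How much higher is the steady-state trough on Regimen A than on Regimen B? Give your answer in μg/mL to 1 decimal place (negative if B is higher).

Regimen A: f = (1/2)^(17/8) ≈ 0.2293; Cmin,ss = (203/33)·f/(1−f) ≈ 1.830 μg/mL.
Regimen B: f = (1/2)^(16/8) ≈ 0.2500; Cmin,ss = (921/33)·f/(1−f) ≈ 9.303 μg/mL.
Difference ≈ 1.830 − 9.303 ≈ -7.473 μg/mL.

-7.5 μg/mL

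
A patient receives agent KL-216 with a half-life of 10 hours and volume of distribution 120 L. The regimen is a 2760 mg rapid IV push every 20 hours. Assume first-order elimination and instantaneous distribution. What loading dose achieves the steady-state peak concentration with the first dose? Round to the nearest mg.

3680 mg

f = (1/2)^(20/10) ≈ 0.250000; accumulation ratio R = 1/(1−f) ≈ 1.33333.
Loading dose to hit Cmax,ss on first dose: D_load = D_maint·R ≈ 2760 × 1.33333 ≈ 3679.99 mg.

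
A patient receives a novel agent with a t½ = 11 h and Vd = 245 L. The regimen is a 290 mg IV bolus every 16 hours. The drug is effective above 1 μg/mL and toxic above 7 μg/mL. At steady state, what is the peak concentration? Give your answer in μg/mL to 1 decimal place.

k = ln2/t½ = ln2/11 ≈ 0.063013 h⁻¹; fraction remaining f = e^(−kτ) = e^(−0.063013×16) ≈ 0.3649.
At steady state, accumulation factor R = 1/(1 − e^(−kτ)) ≈ 1.5746.
Each bolus raises the concentration by D/Vd = 290/245 ≈ 1.184 μg/mL.
Steady-state peak Cmax,ss = C₀·R ≈ 1.184 × 1.5746 ≈ 1.864 μg/mL.
Peak 1.9 μg/mL vs MTC 7 μg/mL: below toxic threshold.

1.9 μg/mL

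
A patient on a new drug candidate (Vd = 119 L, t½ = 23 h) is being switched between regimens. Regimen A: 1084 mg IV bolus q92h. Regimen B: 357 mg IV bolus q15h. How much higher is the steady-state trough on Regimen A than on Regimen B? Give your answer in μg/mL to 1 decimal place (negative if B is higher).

Regimen A: f = (1/2)^(92/23) ≈ 0.0625; Cmin,ss = (1084/119)·f/(1−f) ≈ 0.607 μg/mL.
Regimen B: f = (1/2)^(15/23) ≈ 0.6363; Cmin,ss = (357/119)·f/(1−f) ≈ 5.249 μg/mL.
Difference ≈ 0.607 − 5.249 ≈ -4.642 μg/mL.

-4.6 μg/mL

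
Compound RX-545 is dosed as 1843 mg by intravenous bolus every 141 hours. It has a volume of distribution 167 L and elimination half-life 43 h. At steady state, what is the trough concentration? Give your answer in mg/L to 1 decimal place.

k = ln2/t½ = ln2/43 ≈ 0.016120 h⁻¹; fraction remaining f = e^(−kτ) = e^(−0.016120×141) ≈ 0.1030.
At steady state, accumulation factor R = 1/(1 − e^(−kτ)) ≈ 1.1148.
Each bolus raises the concentration by D/Vd = 1843/167 ≈ 11.036 mg/L.
Cmax,ss = C₀/(1 − f) ≈ 11.036/0.8970 ≈ 12.303 mg/L.
One interval later, Cmin,ss = Cmax,ss·e^(−kτ) ≈ 12.303 × 0.1030 ≈ 1.267 mg/L.

1.3 mg/L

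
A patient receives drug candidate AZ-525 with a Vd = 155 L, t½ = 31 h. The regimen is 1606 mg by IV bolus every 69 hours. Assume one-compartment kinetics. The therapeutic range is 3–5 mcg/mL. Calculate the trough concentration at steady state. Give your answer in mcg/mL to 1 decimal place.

2.8 mcg/mL

τ/t½ = 69/31 ≈ 2.2258, so fraction remaining f = (1/2)^(69/31) ≈ 0.2138.
At steady state, accumulation factor R = 1/(1 − e^(−kτ)) ≈ 1.2719.
Each bolus raises the concentration by D/Vd = 1606/155 ≈ 10.361 mcg/mL.
Steady-state peak Cmax,ss = C₀·R ≈ 10.361 × 1.2719 ≈ 13.178 mcg/mL.
Steady-state trough Cmin,ss = Cmax,ss·f ≈ 13.178 × 0.2138 ≈ 2.817 mcg/mL.
Trough 2.8 mcg/mL vs MEC 3 mcg/mL: subtherapeutic.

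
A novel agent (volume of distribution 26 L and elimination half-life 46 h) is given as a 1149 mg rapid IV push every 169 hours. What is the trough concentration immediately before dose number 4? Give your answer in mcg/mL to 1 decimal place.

3.8 mcg/mL

f = (1/2)^(τ/t½) = (1/2)^(169/46) ≈ 0.0784.
C₀ = D/Vd = 1149/26 ≈ 44.192 mcg/mL.
Before the 4th dose, 3 doses have been given. Superposition: Cmin = C₀·(f + f² + … + f^3).
≈ 44.192 × (0.0784 + 0.0061 + 0.0005) ≈ 44.192 × 0.0850 ≈ 3.756 mcg/mL.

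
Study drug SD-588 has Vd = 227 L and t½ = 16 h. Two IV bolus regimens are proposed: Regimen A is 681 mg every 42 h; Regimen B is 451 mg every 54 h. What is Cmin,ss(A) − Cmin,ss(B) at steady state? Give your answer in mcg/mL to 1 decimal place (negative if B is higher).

0.4 mcg/mL

Regimen A: f = (1/2)^(42/16) ≈ 0.1621; Cmin,ss = (681/227)·f/(1−f) ≈ 0.580 mcg/mL.
Regimen B: f = (1/2)^(54/16) ≈ 0.0964; Cmin,ss = (451/227)·f/(1−f) ≈ 0.212 mcg/mL.
Difference ≈ 0.580 − 0.212 ≈ 0.368 mcg/mL.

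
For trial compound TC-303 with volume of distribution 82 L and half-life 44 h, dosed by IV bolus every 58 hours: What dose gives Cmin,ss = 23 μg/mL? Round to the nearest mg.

τ/t½ = 58/44 ≈ 1.3182, so f = (1/2)^(58/44) ≈ 0.401040.
Cmin,ss = (D/Vd)·f/(1−f), so D = Cmin,ss·Vd·(1−f)/f.
D = 23 × 82 × (1−f)/f ≈ 23 × 82 × 1.49352 ≈ 2816.78 mg.

2817 mg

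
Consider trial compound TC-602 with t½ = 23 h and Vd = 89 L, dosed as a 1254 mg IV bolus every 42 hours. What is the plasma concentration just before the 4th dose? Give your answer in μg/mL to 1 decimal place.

5.4 μg/mL

f = (1/2)^(τ/t½) = (1/2)^(42/23) ≈ 0.2820.
C₀ = D/Vd = 1254/89 ≈ 14.090 μg/mL.
Before the 4th dose, 3 doses have been given. Superposition: Cmin = C₀·(f + f² + … + f^3).
≈ 14.090 × (0.2820 + 0.0795 + 0.0224) ≈ 14.090 × 0.3839 ≈ 5.409 μg/mL.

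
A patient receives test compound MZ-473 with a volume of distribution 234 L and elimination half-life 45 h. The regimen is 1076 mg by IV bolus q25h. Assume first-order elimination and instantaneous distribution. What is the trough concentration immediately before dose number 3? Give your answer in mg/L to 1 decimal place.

5.3 mg/L

f = (1/2)^(τ/t½) = (1/2)^(25/45) ≈ 0.6804.
C₀ = D/Vd = 1076/234 ≈ 4.598 mg/L.
Before the 3rd dose, 2 doses have been given. Superposition: Cmin = C₀·(f + f²).
≈ 4.598 × (0.6804 + 0.4629) ≈ 4.598 × 1.1433 ≈ 5.257 mg/L.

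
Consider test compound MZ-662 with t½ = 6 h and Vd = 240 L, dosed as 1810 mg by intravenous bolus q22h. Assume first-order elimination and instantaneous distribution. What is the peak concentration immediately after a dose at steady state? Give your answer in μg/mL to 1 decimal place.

8.2 μg/mL

τ/t½ = 22/6 ≈ 3.6667, so fraction remaining f = (1/2)^(22/6) ≈ 0.0787.
At steady state, accumulation factor R = 1/(1 − e^(−kτ)) ≈ 1.0854.
Single-dose peak C₀ = D/Vd = 1810/240 ≈ 7.542 μg/mL.
Steady-state peak Cmax,ss = C₀·R ≈ 7.542 × 1.0854 ≈ 8.186 μg/mL.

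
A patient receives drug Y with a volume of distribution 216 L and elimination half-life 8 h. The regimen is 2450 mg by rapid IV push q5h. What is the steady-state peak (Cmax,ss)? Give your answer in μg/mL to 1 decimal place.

32.3 μg/mL

Over one 5-h interval, 5/8 ≈ 0.625 half-lives elapse, leaving f ≈ 0.6484 of each dose.
Accumulation ratio R = 1/(1 − f) ≈ 1/0.3516 ≈ 2.8441.
Single-dose peak C₀ = D/Vd = 2450/216 ≈ 11.343 μg/mL.
Steady-state peak Cmax,ss = C₀·R ≈ 11.343 × 2.8441 ≈ 32.261 μg/mL.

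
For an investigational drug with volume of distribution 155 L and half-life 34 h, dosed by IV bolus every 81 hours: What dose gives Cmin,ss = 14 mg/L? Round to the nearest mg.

9144 mg

τ/t½ = 81/34 ≈ 2.3824, so f = (1/2)^(81/34) ≈ 0.191796.
Cmin,ss = (D/Vd)·f/(1−f), so D = Cmin,ss·Vd·(1−f)/f.
D = 14 × 155 × (1−f)/f ≈ 14 × 155 × 4.21387 ≈ 9144.10 mg.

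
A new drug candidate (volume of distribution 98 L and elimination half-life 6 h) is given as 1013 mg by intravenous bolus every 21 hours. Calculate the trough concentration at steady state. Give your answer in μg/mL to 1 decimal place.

1.0 μg/mL

τ/t½ = 21/6 ≈ 3.5, so fraction remaining f = (1/2)^(21/6) ≈ 0.0884.
At steady state, accumulation factor R = 1/(1 − e^(−kτ)) ≈ 1.0970.
Single-dose peak C₀ = D/Vd = 1013/98 ≈ 10.337 μg/mL.
Cmax,ss = C₀/(1 − f) ≈ 10.337/0.9116 ≈ 11.339 μg/mL.
One interval later, Cmin,ss = Cmax,ss·e^(−kτ) ≈ 11.339 × 0.0884 ≈ 1.002 μg/mL.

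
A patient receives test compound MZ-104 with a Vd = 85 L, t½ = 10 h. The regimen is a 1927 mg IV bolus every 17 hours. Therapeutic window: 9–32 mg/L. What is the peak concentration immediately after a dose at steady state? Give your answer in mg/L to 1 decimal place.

k = ln2/t½ = ln2/10 ≈ 0.069315 h⁻¹; fraction remaining f = e^(−kτ) = e^(−0.069315×17) ≈ 0.3078.
Accumulation ratio R = 1/(1 − f) ≈ 1/0.6922 ≈ 1.4447.
Single-dose peak C₀ = D/Vd = 1927/85 ≈ 22.671 mg/L.
Steady-state peak Cmax,ss = C₀·R ≈ 22.671 × 1.4447 ≈ 32.753 mg/L.
Peak 32.8 mg/L vs MTC 32 mg/L: exceeds toxic threshold.

32.8 mg/L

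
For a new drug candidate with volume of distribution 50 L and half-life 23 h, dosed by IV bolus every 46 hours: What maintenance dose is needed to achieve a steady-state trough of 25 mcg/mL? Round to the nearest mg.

τ/t½ = 46/23 ≈ 2, so f = (1/2)^(46/23) ≈ 0.250000.
Cmin,ss = (D/Vd)·f/(1−f), so D = Cmin,ss·Vd·(1−f)/f.
D = 25 × 50 × (1−f)/f ≈ 25 × 50 × 3.00000 ≈ 3750.00 mg.

3750 mg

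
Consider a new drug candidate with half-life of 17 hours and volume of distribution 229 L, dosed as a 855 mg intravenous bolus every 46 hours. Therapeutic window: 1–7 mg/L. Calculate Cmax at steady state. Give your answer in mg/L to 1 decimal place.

Over one 46-h interval, 46/17 ≈ 2.7059 half-lives elapse, leaving f ≈ 0.1533 of each dose.
At steady state, accumulation factor R = 1/(1 − e^(−kτ)) ≈ 1.1811.
Each bolus raises the concentration by D/Vd = 855/229 ≈ 3.734 mg/L.
Cmax,ss = C₀/(1 − f) ≈ 3.734/0.8467 ≈ 4.410 mg/L.
Peak 4.4 mg/L vs MTC 7 mg/L: below toxic threshold.

4.4 mg/L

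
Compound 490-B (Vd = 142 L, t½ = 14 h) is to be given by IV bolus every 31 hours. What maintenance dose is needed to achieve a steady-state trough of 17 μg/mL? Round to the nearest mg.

8788 mg

τ/t½ = 31/14 ≈ 2.2143, so f = (1/2)^(31/14) ≈ 0.215493.
Cmin,ss = (D/Vd)·f/(1−f), so D = Cmin,ss·Vd·(1−f)/f.
D = 17 × 142 × (1−f)/f ≈ 17 × 142 × 3.64052 ≈ 8788.22 mg.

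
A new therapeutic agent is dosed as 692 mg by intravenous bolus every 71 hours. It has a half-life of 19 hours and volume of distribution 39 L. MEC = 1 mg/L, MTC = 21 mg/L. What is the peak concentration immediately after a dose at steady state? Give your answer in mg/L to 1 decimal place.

19.2 mg/L

k = ln2/t½ = ln2/19 ≈ 0.036481 h⁻¹; fraction remaining f = e^(−kτ) = e^(−0.036481×71) ≈ 0.0750.
At steady state, accumulation factor R = 1/(1 − e^(−kτ)) ≈ 1.0811.
Single-dose peak C₀ = D/Vd = 692/39 ≈ 17.744 mg/L.
Steady-state peak Cmax,ss = C₀·R ≈ 17.744 × 1.0811 ≈ 19.183 mg/L.
Peak 19.2 mg/L vs MTC 21 mg/L: below toxic threshold.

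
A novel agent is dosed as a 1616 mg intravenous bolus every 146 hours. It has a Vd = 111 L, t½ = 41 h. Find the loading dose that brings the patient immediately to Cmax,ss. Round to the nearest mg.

f = (1/2)^(146/41) ≈ 0.084730; accumulation ratio R = 1/(1−f) ≈ 1.09257.
Loading dose to hit Cmax,ss on first dose: D_load = D_maint·R ≈ 1616 × 1.09257 ≈ 1765.59 mg.

1766 mg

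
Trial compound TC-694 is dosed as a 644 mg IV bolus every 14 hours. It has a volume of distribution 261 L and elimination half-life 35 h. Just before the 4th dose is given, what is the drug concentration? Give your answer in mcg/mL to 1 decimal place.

4.4 mcg/mL

f = (1/2)^(τ/t½) = (1/2)^(14/35) ≈ 0.7579.
C₀ = D/Vd = 644/261 ≈ 2.467 mcg/mL.
Before the 4th dose, 3 doses have been given. Superposition: Cmin = C₀·(f + f² + … + f^3).
≈ 2.467 × (0.7579 + 0.5744 + 0.4353) ≈ 2.467 × 1.7676 ≈ 4.361 mcg/mL.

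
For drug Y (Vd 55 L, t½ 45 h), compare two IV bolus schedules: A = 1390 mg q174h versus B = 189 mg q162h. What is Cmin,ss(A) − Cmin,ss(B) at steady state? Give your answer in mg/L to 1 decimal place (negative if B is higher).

Regimen A: f = (1/2)^(174/45) ≈ 0.0686; Cmin,ss = (1390/55)·f/(1−f) ≈ 1.861 mg/L.
Regimen B: f = (1/2)^(162/45) ≈ 0.0825; Cmin,ss = (189/55)·f/(1−f) ≈ 0.309 mg/L.
Difference ≈ 1.861 − 0.309 ≈ 1.552 mg/L.

1.6 mg/L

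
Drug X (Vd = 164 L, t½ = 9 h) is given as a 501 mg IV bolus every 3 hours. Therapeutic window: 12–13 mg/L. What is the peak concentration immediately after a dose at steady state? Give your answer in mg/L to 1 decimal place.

14.8 mg/L

Over one 3-h interval, 3/9 ≈ 0.33333 half-lives elapse, leaving f ≈ 0.7937 of each dose.
Accumulation ratio R = 1/(1 − f) ≈ 1/0.2063 ≈ 4.8473.
Each bolus raises the concentration by D/Vd = 501/164 ≈ 3.055 mg/L.
Steady-state peak Cmax,ss = C₀·R ≈ 3.055 × 4.8473 ≈ 14.809 mg/L.
Peak 14.8 mg/L vs MTC 13 mg/L: exceeds toxic threshold.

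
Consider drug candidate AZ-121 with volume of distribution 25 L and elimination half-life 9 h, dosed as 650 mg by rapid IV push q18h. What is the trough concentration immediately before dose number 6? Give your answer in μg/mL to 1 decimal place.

f = (1/2)^(τ/t½) = (1/2)^(18/9) ≈ 0.2500.
C₀ = D/Vd = 650/25 ≈ 26.000 μg/mL.
Before the 6th dose, 5 doses have been given. Superposition: Cmin = C₀·(f + f² + … + f^5).
≈ 26.000 × (0.2500 + 0.0625 + 0.0156 + 0.0039 + 0.0010) ≈ 26.000 × 0.3330 ≈ 8.658 μg/mL.

8.7 μg/mL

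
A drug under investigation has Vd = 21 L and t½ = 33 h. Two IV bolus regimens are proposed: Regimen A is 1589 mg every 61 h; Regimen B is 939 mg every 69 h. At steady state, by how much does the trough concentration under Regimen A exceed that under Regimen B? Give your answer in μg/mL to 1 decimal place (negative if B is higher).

Regimen A: f = (1/2)^(61/33) ≈ 0.2777; Cmin,ss = (1589/21)·f/(1−f) ≈ 29.091 μg/mL.
Regimen B: f = (1/2)^(69/33) ≈ 0.2347; Cmin,ss = (939/21)·f/(1−f) ≈ 13.713 μg/mL.
Difference ≈ 29.091 − 13.713 ≈ 15.378 μg/mL.

15.4 μg/mL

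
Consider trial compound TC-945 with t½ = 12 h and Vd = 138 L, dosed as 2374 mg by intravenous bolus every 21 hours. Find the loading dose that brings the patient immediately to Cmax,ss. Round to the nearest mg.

3378 mg

f = (1/2)^(21/12) ≈ 0.297302; accumulation ratio R = 1/(1−f) ≈ 1.42309.
Loading dose to hit Cmax,ss on first dose: D_load = D_maint·R ≈ 2374 × 1.42309 ≈ 3378.42 mg.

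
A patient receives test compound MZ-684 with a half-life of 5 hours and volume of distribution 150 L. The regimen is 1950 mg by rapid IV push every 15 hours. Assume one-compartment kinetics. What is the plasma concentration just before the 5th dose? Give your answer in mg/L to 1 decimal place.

f = (1/2)^(τ/t½) = (1/2)^(15/5) ≈ 0.1250.
C₀ = D/Vd = 1950/150 ≈ 13.000 mg/L.
Before the 5th dose, 4 doses have been given. Superposition: Cmin = C₀·(f + f² + … + f^4).
≈ 13.000 × (0.1250 + 0.0156 + 0.0020 + 0.0002) ≈ 13.000 × 0.1428 ≈ 1.856 mg/L.

1.9 mg/L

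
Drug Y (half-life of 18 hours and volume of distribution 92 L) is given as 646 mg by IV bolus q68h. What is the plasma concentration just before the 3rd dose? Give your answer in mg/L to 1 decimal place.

0.5 mg/L

f = (1/2)^(τ/t½) = (1/2)^(68/18) ≈ 0.0729.
C₀ = D/Vd = 646/92 ≈ 7.022 mg/L.
Before the 3rd dose, 2 doses have been given. Superposition: Cmin = C₀·(f + f²).
≈ 7.022 × (0.0729 + 0.0053) ≈ 7.022 × 0.0782 ≈ 0.549 mg/L.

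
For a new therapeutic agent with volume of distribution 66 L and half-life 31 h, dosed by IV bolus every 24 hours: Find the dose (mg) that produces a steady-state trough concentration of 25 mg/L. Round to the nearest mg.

τ/t½ = 24/31 ≈ 0.77419, so f = (1/2)^(24/31) ≈ 0.584715.
Cmin,ss = (D/Vd)·f/(1−f), so D = Cmin,ss·Vd·(1−f)/f.
D = 25 × 66 × (1−f)/f ≈ 25 × 66 × 0.71023 ≈ 1171.88 mg.

1172 mg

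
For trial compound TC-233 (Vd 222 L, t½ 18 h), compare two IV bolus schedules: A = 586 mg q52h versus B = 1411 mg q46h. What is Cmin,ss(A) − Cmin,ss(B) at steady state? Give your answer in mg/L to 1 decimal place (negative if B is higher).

Regimen A: f = (1/2)^(52/18) ≈ 0.1350; Cmin,ss = (586/222)·f/(1−f) ≈ 0.412 mg/L.
Regimen B: f = (1/2)^(46/18) ≈ 0.1701; Cmin,ss = (1411/222)·f/(1−f) ≈ 1.303 mg/L.
Difference ≈ 0.412 − 1.303 ≈ -0.891 mg/L.

-0.9 mg/L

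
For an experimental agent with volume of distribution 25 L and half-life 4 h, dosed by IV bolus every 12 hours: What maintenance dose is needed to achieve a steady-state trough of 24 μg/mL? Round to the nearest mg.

τ/t½ = 12/4 ≈ 3, so f = (1/2)^(12/4) ≈ 0.125000.
Cmin,ss = (D/Vd)·f/(1−f), so D = Cmin,ss·Vd·(1−f)/f.
D = 24 × 25 × (1−f)/f ≈ 24 × 25 × 7.00000 ≈ 4200.00 mg.

4200 mg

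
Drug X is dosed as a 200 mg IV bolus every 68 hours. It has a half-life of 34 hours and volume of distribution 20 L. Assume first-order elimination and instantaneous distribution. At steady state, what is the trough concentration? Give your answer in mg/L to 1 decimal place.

τ = 68 h = 2 half-lives, so f = (1/2)^2 = 0.25.
Accumulation ratio R = 1/(1 − f) = 1/0.75 = 4/3.
Single-dose peak C₀ = D/Vd = 200/20 = 10 mg/L.
Steady-state peak Cmax,ss = C₀·R = 10 × 4/3 ≈ 13.333 mg/L.
Steady-state trough Cmin,ss = Cmax,ss·f ≈ 13.333 × 0.25 ≈ 3.333 mg/L.

3.3 mg/L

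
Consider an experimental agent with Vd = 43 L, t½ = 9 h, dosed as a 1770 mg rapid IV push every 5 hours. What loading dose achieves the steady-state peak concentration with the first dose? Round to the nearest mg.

5538 mg

f = (1/2)^(5/9) ≈ 0.680395; accumulation ratio R = 1/(1−f) ≈ 3.12886.
Loading dose to hit Cmax,ss on first dose: D_load = D_maint·R ≈ 1770 × 3.12886 ≈ 5538.08 mg.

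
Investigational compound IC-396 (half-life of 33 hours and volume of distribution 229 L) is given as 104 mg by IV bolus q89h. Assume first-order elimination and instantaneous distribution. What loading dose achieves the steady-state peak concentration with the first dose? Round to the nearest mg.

123 mg

f = (1/2)^(89/33) ≈ 0.154217; accumulation ratio R = 1/(1−f) ≈ 1.18234.
Loading dose to hit Cmax,ss on first dose: D_load = D_maint·R ≈ 104 × 1.18234 ≈ 122.96 mg.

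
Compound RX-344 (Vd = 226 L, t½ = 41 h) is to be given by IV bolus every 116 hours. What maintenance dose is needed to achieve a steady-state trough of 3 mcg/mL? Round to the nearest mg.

4141 mg

τ/t½ = 116/41 ≈ 2.8293, so f = (1/2)^(116/41) ≈ 0.140704.
Cmin,ss = (D/Vd)·f/(1−f), so D = Cmin,ss·Vd·(1−f)/f.
D = 3 × 226 × (1−f)/f ≈ 3 × 226 × 6.10712 ≈ 4140.63 mg.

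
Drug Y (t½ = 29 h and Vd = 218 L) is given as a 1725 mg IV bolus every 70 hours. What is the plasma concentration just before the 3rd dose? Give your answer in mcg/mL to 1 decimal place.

1.8 mcg/mL

f = (1/2)^(τ/t½) = (1/2)^(70/29) ≈ 0.1877.
C₀ = D/Vd = 1725/218 ≈ 7.913 mcg/mL.
Before the 3rd dose, 2 doses have been given. Superposition: Cmin = C₀·(f + f²).
≈ 7.913 × (0.1877 + 0.0352) ≈ 7.913 × 0.2229 ≈ 1.764 mcg/mL.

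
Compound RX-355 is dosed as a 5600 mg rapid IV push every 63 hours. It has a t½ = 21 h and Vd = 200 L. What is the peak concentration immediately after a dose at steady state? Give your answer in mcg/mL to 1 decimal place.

32.0 mcg/mL

The dosing interval is 3 half-lives, so f = 2^(−3) = 0.125.
Accumulation ratio R = 1/(1 − f) = 1/0.875 = 8/7.
Single-dose peak C₀ = D/Vd = 5600/200 = 28 mcg/mL.
Steady-state peak Cmax,ss = C₀·R = 28 × 8/7 ≈ 32.000 mcg/mL.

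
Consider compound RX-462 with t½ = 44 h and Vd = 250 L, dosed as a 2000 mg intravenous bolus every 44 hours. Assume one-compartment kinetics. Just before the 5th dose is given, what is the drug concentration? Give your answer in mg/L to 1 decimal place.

7.5 mg/L

f = (1/2)^(τ/t½) = (1/2)^(44/44) ≈ 0.5000.
C₀ = D/Vd = 2000/250 ≈ 8.000 mg/L.
Before the 5th dose, 4 doses have been given. Superposition: Cmin = C₀·(f + f² + … + f^4).
≈ 8.000 × (0.5000 + 0.2500 + 0.1250 + 0.0625) ≈ 8.000 × 0.9375 ≈ 7.500 mg/L.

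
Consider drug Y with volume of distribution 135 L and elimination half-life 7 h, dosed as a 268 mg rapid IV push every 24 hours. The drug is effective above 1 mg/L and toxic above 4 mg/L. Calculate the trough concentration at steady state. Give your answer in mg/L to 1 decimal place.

0.2 mg/L

τ/t½ = 24/7 ≈ 3.4286, so fraction remaining f = (1/2)^(24/7) ≈ 0.0929.
Each bolus raises the concentration by D/Vd = 268/135 ≈ 1.985 mg/L.
Steady-state trough Cmin,ss = C₀·f/(1−f) ≈ 1.985 × 0.0929/0.9071 ≈ 0.203 mg/L.
Trough 0.2 mg/L vs MEC 1 mg/L: subtherapeutic.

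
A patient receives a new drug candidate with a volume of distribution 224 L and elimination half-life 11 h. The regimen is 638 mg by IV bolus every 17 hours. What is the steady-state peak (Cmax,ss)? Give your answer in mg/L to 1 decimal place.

4.3 mg/L

τ/t½ = 17/11 ≈ 1.5455, so fraction remaining f = (1/2)^(17/11) ≈ 0.3426.
Accumulation ratio R = 1/(1 − f) ≈ 1/0.6574 ≈ 1.5211.
Each bolus raises the concentration by D/Vd = 638/224 ≈ 2.848 mg/L.
Cmax,ss = C₀/(1 − f) ≈ 2.848/0.6574 ≈ 4.332 mg/L.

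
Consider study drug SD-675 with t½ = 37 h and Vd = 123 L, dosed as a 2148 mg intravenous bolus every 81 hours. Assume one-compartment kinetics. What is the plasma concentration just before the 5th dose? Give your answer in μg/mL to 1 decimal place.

4.9 μg/mL

f = (1/2)^(τ/t½) = (1/2)^(81/37) ≈ 0.2193.
C₀ = D/Vd = 2148/123 ≈ 17.463 μg/mL.
Before the 5th dose, 4 doses have been given. Superposition: Cmin = C₀·(f + f² + … + f^4).
≈ 17.463 × (0.2193 + 0.0481 + 0.0105 + 0.0023) ≈ 17.463 × 0.2802 ≈ 4.893 μg/mL.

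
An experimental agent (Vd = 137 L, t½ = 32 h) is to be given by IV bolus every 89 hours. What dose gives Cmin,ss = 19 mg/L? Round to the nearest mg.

15291 mg

τ/t½ = 89/32 ≈ 2.7812, so f = (1/2)^(89/32) ≈ 0.145466.
Cmin,ss = (D/Vd)·f/(1−f), so D = Cmin,ss·Vd·(1−f)/f.
D = 19 × 137 × (1−f)/f ≈ 19 × 137 × 5.87446 ≈ 15291.22 mg.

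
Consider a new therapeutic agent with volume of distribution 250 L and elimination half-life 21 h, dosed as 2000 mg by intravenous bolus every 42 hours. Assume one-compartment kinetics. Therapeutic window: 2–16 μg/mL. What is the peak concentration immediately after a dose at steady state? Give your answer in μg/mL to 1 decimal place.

10.7 μg/mL

τ = 42 h = 2 half-lives, so f = (1/2)^2 = 0.25.
Accumulation ratio R = 1/(1 − f) = 1/0.75 = 4/3.
Single-dose peak C₀ = D/Vd = 2000/250 = 8 μg/mL.
Steady-state peak Cmax,ss = C₀·R = 8 × 4/3 ≈ 10.667 μg/mL.
Peak 10.7 μg/mL vs MTC 16 μg/mL: below toxic threshold.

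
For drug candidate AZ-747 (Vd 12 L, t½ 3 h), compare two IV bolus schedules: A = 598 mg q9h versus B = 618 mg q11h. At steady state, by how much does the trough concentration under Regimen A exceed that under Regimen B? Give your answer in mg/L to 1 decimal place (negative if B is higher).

2.7 mg/L

Regimen A: f = (1/2)^(9/3) ≈ 0.1250; Cmin,ss = (598/12)·f/(1−f) ≈ 7.119 mg/L.
Regimen B: f = (1/2)^(11/3) ≈ 0.0787; Cmin,ss = (618/12)·f/(1−f) ≈ 4.399 mg/L.
Difference ≈ 7.119 − 4.399 ≈ 2.720 mg/L.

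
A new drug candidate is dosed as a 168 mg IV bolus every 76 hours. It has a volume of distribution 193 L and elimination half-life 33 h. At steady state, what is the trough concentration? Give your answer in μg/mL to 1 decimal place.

τ/t½ = 76/33 ≈ 2.303, so fraction remaining f = (1/2)^(76/33) ≈ 0.2026.
At steady state, accumulation factor R = 1/(1 − e^(−kτ)) ≈ 1.2541.
Single-dose peak C₀ = D/Vd = 168/193 ≈ 0.870 μg/mL.
Steady-state peak Cmax,ss = C₀·R ≈ 0.870 × 1.2541 ≈ 1.091 μg/mL.
Steady-state trough Cmin,ss = Cmax,ss·f ≈ 1.091 × 0.2026 ≈ 0.221 μg/mL.

0.2 μg/mL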